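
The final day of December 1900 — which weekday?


December 1900 has 31 days
Anchor: Jan 1, 1900. With p = 1900 - 1 = 1899: (p + p//4 - p//100 + p//400) mod 7 = (1899 + 474 - 18 + 4) mod 7 = 2359 mod 7 = 0 -> Monday (Mon=0 ... Sun=6)
Days before December (Jan-Nov): 334; December 1 index = (0 + 334) mod 7 = 5 -> Saturday
Last day offset: 31 - 1 = 30 days
Weekday index = (5 + 30) mod 7 = 0

Monday, December 31


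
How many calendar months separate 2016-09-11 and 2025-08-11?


From September 2016 to August 2025
9 years * 12 = 108 months, minus 1 month = 107

107 months


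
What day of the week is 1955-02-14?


Date: February 14, 1955
Anchor: Jan 1, 1955. With p = 1955 - 1 = 1954: (p + p//4 - p//100 + p//400) mod 7 = (1954 + 488 - 19 + 4) mod 7 = 2427 mod 7 = 5 -> Saturday (Mon=0 ... Sun=6)
Days before February (Jan): 31; offset = 31 + 14 - 1 = 44
Weekday index = (5 + 44) mod 7 = 0

Day of the week: Monday


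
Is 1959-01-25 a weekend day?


Anchor: Jan 1, 1959. With p = 1959 - 1 = 1958: (p + p//4 - p//100 + p//400) mod 7 = (1958 + 489 - 19 + 4) mod 7 = 2432 mod 7 = 3 -> Thursday (Mon=0 ... Sun=6)
Day of year: 25; offset = 24
Weekday index = (3 + 24) mod 7 = 6 -> Sunday
Weekend days: Saturday, Sunday

Yes


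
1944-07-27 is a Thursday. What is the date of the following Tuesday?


Current: Thursday
Target: Tuesday
Days ahead: 5

Next Tuesday: 1944-08-01


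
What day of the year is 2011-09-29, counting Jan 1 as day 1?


Date: September 29, 2011
Days in months 1 through 8: 243
Plus 29 days in September

Day of year: 272


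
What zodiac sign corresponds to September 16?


Date: September 16
Conventional tropical zodiac dates: Virgo from August 23 onward; Libra starts September 23
September 16 falls within the Virgo range

Virgo


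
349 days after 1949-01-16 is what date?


Start: 1949-01-16, add 349 days
January 1949 has 31 days: 31 - 16 = 15 days to January 31 -> 334 left
February 1949 has 28 days -> 306 left
March 1949 has 31 days -> 275 left
April 1949 has 30 days -> 245 left
May 1949 has 31 days -> 214 left
June 1949 has 30 days -> 184 left
July 1949 has 31 days -> 153 left
August 1949 has 31 days -> 122 left
September 1949 has 30 days -> 92 left
October 1949 has 31 days -> 61 left
November 1949 has 30 days -> 31 left
December 1949: 31 <= 31 -> lands on December 31

Result: 1949-12-31


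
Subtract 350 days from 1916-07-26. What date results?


Start: 1916-07-26, subtract 350 days
Back 26 days from July 26 reaches June 30, 1916 -> 324 left
June 1916 has 30 days -> back to May 31, 1916 -> 294 left
May 1916 has 31 days -> back to April 30, 1916 -> 263 left
April 1916 has 30 days -> back to March 31, 1916 -> 233 left
March 1916 has 31 days -> back to February 29, 1916 -> 202 left
February 1916 has 29 days -> back to January 31, 1916 -> 173 left
January 1916 has 31 days -> back to December 31, 1915 -> 142 left
December 1915 has 31 days -> back to November 30, 1915 -> 111 left
November 1915 has 30 days -> back to October 31, 1915 -> 81 left
October 1915 has 31 days -> back to September 30, 1915 -> 50 left
September 1915 has 30 days -> back to August 31, 1915 -> 20 left
August 1915: 31 - 20 = 11 -> lands on August 11

Result: 1915-08-11


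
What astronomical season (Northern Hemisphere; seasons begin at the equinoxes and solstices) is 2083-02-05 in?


Date: February 5
Astronomical Winter (approx.; exact equinox/solstice day varies by year): December 21 to March 19
February 5 falls within the Winter window

Winter


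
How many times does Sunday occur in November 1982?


November 1982 has 30 days
Anchor: Jan 1, 1982. With p = 1982 - 1 = 1981: (p + p//4 - p//100 + p//400) mod 7 = (1981 + 495 - 19 + 4) mod 7 = 2461 mod 7 = 4 -> Friday (Mon=0 ... Sun=6)
Days before November (Jan-Oct): 304; November 1 index = (4 + 304) mod 7 = 0 -> Monday
First Sunday is November 7
Sundays: 7, 14, 21, 28

4 Sundays


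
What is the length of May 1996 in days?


May 1996

31 days


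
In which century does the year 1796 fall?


Century = (year - 1) // 100 + 1
= (1796 - 1) // 100 + 1
= 1795 // 100 + 1
= 17 + 1

18th century


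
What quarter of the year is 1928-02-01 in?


Month: February (month 2)
Q1: Jan-Mar, Q2: Apr-Jun, Q3: Jul-Sep, Q4: Oct-Dec

Q1


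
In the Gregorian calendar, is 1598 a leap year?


Gregorian leap year rule: divisible by 4, but not by 100, unless also by 400.
1598 is not divisible by 4 -> not a leap year

No


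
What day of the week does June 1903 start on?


Target: June 1, 1903
Anchor: Jan 1, 1903. With p = 1903 - 1 = 1902: (p + p//4 - p//100 + p//400) mod 7 = (1902 + 475 - 19 + 4) mod 7 = 2362 mod 7 = 3 -> Thursday (Mon=0 ... Sun=6)
Days before June (Jan-May): 151 days
Weekday index = (3 + 151) mod 7 = 0

Monday


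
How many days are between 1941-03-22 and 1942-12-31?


From 1941-03-22 to 1942-12-31
1941-03-22: days before March = 31 + 28 = 59 (1941 is not a leap year); day of year = 59 + 22 = 81
1942-12-31: days before December = 31 + 28 + 31 + 30 + 31 + 30 + 31 + 31 + 30 + 31 + 30 = 334 (1942 is not a leap year); day of year = 334 + 31 = 365
Rest of 1941: 365 - 81 = 284
Total = 284 + 365 = 649

649 days


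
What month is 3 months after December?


December is month 12
12 + 3 = 15; wrap: 15 - 12 = 3

March


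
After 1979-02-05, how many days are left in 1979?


Day of year: 36 of 365
Remaining = 365 - 36

329 days


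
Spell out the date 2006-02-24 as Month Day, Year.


ISO 2006-02-24 parses as year=2006, month=02, day=24
Month 2 -> February

February 24, 2006


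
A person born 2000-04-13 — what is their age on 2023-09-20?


Birth: 2000-04-13
Reference: 2023-09-20
Year difference: 2023 - 2000 = 23

23 years old


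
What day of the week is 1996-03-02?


Date: March 2, 1996
Anchor: Jan 1, 1996. With p = 1996 - 1 = 1995: (p + p//4 - p//100 + p//400) mod 7 = (1995 + 498 - 19 + 4) mod 7 = 2478 mod 7 = 0 -> Monday (Mon=0 ... Sun=6)
Days before March (Jan-Feb): 60; offset = 60 + 2 - 1 = 61
Weekday index = (0 + 61) mod 7 = 5

Day of the week: Saturday


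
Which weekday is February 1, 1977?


Target: February 1, 1977
Anchor: Jan 1, 1977. With p = 1977 - 1 = 1976: (p + p//4 - p//100 + p//400) mod 7 = (1976 + 494 - 19 + 4) mod 7 = 2455 mod 7 = 5 -> Saturday (Mon=0 ... Sun=6)
Days before February (Jan): 31 days
Weekday index = (5 + 31) mod 7 = 1

Tuesday


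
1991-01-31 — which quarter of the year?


Month: January (month 1)
Q1: Jan-Mar, Q2: Apr-Jun, Q3: Jul-Sep, Q4: Oct-Dec

Q1


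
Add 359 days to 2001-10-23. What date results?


Start: 2001-10-23, add 359 days
October 2001 has 31 days: 31 - 23 = 8 days to October 31 -> 351 left
November 2001 has 30 days -> 321 left
December 2001 has 31 days -> 290 left
January 2002 has 31 days -> 259 left
February 2002 has 28 days -> 231 left
March 2002 has 31 days -> 200 left
April 2002 has 30 days -> 170 left
May 2002 has 31 days -> 139 left
June 2002 has 30 days -> 109 left
July 2002 has 31 days -> 78 left
August 2002 has 31 days -> 47 left
September 2002 has 30 days -> 17 left
October 2002: 17 <= 31 -> lands on October 17

Result: 2002-10-17


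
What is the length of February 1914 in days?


February 1914 (leap year: no)

28 days


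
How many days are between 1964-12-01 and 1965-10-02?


From 1964-12-01 to 1965-10-02
1964-12-01: days before December = 31 + 29 + 31 + 30 + 31 + 30 + 31 + 31 + 30 + 31 + 30 = 335 (1964 is a leap year); day of year = 335 + 1 = 336
1965-10-02: days before October = 31 + 28 + 31 + 30 + 31 + 30 + 31 + 31 + 30 = 273 (1965 is not a leap year); day of year = 273 + 2 = 275
Rest of 1964: 366 - 336 = 30
Total = 30 + 275 = 305

305 days


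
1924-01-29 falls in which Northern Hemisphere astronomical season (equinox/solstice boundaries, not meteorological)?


Date: January 29
Astronomical Winter (approx.; exact equinox/solstice day varies by year): December 21 to March 19
January 29 falls within the Winter window

Winter


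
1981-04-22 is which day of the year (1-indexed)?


Date: April 22, 1981
Days in months 1 through 3: 90
Plus 22 days in April

Day of year: 112


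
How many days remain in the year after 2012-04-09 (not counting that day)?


Day of year: 100 of 366
Remaining = 366 - 100

266 days


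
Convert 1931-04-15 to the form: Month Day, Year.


ISO 1931-04-15 parses as year=1931, month=04, day=15
Month 4 -> April

April 15, 1931


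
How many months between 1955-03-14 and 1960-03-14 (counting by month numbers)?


From March 1955 to March 1960
5 years * 12 = 60 months = 60

60 months


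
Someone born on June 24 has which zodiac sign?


Date: June 24
Conventional tropical zodiac dates: Cancer from June 21 onward; Leo starts July 23
June 24 falls within the Cancer range

Cancer


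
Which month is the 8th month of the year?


Month 8 of 12

August


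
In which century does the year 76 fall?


Century = (year - 1) // 100 + 1
= (76 - 1) // 100 + 1
= 75 // 100 + 1
= 0 + 1

1st century


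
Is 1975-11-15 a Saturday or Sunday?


Anchor: Jan 1, 1975. With p = 1975 - 1 = 1974: (p + p//4 - p//100 + p//400) mod 7 = (1974 + 493 - 19 + 4) mod 7 = 2452 mod 7 = 2 -> Wednesday (Mon=0 ... Sun=6)
Day of year: 319; offset = 318
Weekday index = (2 + 318) mod 7 = 5 -> Saturday
Weekend days: Saturday, Sunday

Yes


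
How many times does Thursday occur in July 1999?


July 1999 has 31 days
Anchor: Jan 1, 1999. With p = 1999 - 1 = 1998: (p + p//4 - p//100 + p//400) mod 7 = (1998 + 499 - 19 + 4) mod 7 = 2482 mod 7 = 4 -> Friday (Mon=0 ... Sun=6)
Days before July (Jan-Jun): 181; July 1 index = (4 + 181) mod 7 = 3 -> Thursday
First Thursday is July 1
Thursdays: 1, 8, 15, 22, 29

5 Thursdays


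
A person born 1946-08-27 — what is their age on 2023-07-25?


Birth: 1946-08-27
Reference: 2023-07-25
Year difference: 2023 - 1946 = 77
Birthday not yet reached in 2023, subtract 1

76 years old


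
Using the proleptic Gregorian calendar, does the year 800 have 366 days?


Gregorian leap year rule: divisible by 4, but not by 100, unless also by 400.
800 is divisible by 400 -> leap year

Yes


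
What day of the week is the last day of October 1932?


October 1932 has 31 days
Anchor: Jan 1, 1932. With p = 1932 - 1 = 1931: (p + p//4 - p//100 + p//400) mod 7 = (1931 + 482 - 19 + 4) mod 7 = 2398 mod 7 = 4 -> Friday (Mon=0 ... Sun=6)
Days before October (Jan-Sep): 274; October 1 index = (4 + 274) mod 7 = 5 -> Saturday
Last day offset: 31 - 1 = 30 days
Weekday index = (5 + 30) mod 7 = 0

Monday, October 31


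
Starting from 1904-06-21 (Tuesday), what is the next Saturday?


Current: Tuesday
Target: Saturday
Days ahead: 4

Next Saturday: 1904-06-25


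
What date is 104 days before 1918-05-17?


Start: 1918-05-17, subtract 104 days
Back 17 days from May 17 reaches April 30, 1918 -> 87 left
April 1918 has 30 days -> back to March 31, 1918 -> 57 left
March 1918 has 31 days -> back to February 28, 1918 -> 26 left
February 1918: 28 - 26 = 2 -> lands on February 2

Result: 1918-02-02


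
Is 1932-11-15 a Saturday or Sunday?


Anchor: Jan 1, 1932. With p = 1932 - 1 = 1931: (p + p//4 - p//100 + p//400) mod 7 = (1931 + 482 - 19 + 4) mod 7 = 2398 mod 7 = 4 -> Friday (Mon=0 ... Sun=6)
Day of year: 320; offset = 319
Weekday index = (4 + 319) mod 7 = 1 -> Tuesday
Weekend days: Saturday, Sunday

No


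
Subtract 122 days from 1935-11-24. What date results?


Start: 1935-11-24, subtract 122 days
Back 24 days from November 24 reaches October 31, 1935 -> 98 left
October 1935 has 31 days -> back to September 30, 1935 -> 67 left
September 1935 has 30 days -> back to August 31, 1935 -> 37 left
August 1935 has 31 days -> back to July 31, 1935 -> 6 left
July 1935: 31 - 6 = 25 -> lands on July 25

Result: 1935-07-25


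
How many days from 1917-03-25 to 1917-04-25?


From 1917-03-25 to 1917-04-25
1917-03-25: days before March = 31 + 28 = 59 (1917 is not a leap year); day of year = 59 + 25 = 84
1917-04-25: days before April = 31 + 28 + 31 = 90 (1917 is not a leap year); day of year = 90 + 25 = 115
Same year: 115 - 84 = 31

31 days


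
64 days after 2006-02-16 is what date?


Start: 2006-02-16, add 64 days
February 2006 has 28 days: 28 - 16 = 12 days to February 28 -> 52 left
March 2006 has 31 days -> 21 left
April 2006: 21 <= 30 -> lands on April 21

Result: 2006-04-21


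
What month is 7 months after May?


May is month 5
5 + 7 = 12

December


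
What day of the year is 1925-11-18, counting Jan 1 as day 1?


Date: November 18, 1925
Days in months 1 through 10: 304
Plus 18 days in November

Day of year: 322


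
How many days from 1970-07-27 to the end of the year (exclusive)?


Day of year: 208 of 365
Remaining = 365 - 208

157 days


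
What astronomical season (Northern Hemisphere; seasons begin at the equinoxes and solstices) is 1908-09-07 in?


Date: September 7
Astronomical Summer (approx.; exact equinox/solstice day varies by year): June 21 to September 21
September 7 falls within the Summer window

Summer


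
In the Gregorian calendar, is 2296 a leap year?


Gregorian leap year rule: divisible by 4, but not by 100, unless also by 400.
2296 is divisible by 4 but not 100 -> leap year

Yes


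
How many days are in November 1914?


November 1914

30 days


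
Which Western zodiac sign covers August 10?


Date: August 10
Conventional tropical zodiac dates: Leo from July 23 onward; Virgo starts August 23
August 10 falls within the Leo range

Leo


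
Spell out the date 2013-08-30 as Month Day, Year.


ISO 2013-08-30 parses as year=2013, month=08, day=30
Month 8 -> August

August 30, 2013


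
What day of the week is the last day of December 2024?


December 2024 has 31 days
Anchor: Jan 1, 2024. With p = 2024 - 1 = 2023: (p + p//4 - p//100 + p//400) mod 7 = (2023 + 505 - 20 + 5) mod 7 = 2513 mod 7 = 0 -> Monday (Mon=0 ... Sun=6)
Days before December (Jan-Nov): 335; December 1 index = (0 + 335) mod 7 = 6 -> Sunday
Last day offset: 31 - 1 = 30 days
Weekday index = (6 + 30) mod 7 = 1

Tuesday, December 31


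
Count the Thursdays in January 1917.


January 1917 has 31 days
Anchor: Jan 1, 1917. With p = 1917 - 1 = 1916: (p + p//4 - p//100 + p//400) mod 7 = (1916 + 479 - 19 + 4) mod 7 = 2380 mod 7 = 0 -> Monday (Mon=0 ... Sun=6)
January 1 is the anchor itself -> Monday
First Thursday is January 4
Thursdays: 4, 11, 18, 25

4 Thursdays


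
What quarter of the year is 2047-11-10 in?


Month: November (month 11)
Q1: Jan-Mar, Q2: Apr-Jun, Q3: Jul-Sep, Q4: Oct-Dec

Q4


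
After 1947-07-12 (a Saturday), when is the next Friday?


Current: Saturday
Target: Friday
Days ahead: 6

Next Friday: 1947-07-18


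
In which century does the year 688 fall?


Century = (year - 1) // 100 + 1
= (688 - 1) // 100 + 1
= 687 // 100 + 1
= 6 + 1

7th century


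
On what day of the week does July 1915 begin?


Target: July 1, 1915
Anchor: Jan 1, 1915. With p = 1915 - 1 = 1914: (p + p//4 - p//100 + p//400) mod 7 = (1914 + 478 - 19 + 4) mod 7 = 2377 mod 7 = 4 -> Friday (Mon=0 ... Sun=6)
Days before July (Jan-Jun): 181 days
Weekday index = (4 + 181) mod 7 = 3

Thursday


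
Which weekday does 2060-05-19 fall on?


Date: May 19, 2060
Anchor: Jan 1, 2060. With p = 2060 - 1 = 2059: (p + p//4 - p//100 + p//400) mod 7 = (2059 + 514 - 20 + 5) mod 7 = 2558 mod 7 = 3 -> Thursday (Mon=0 ... Sun=6)
Days before May (Jan-Apr): 121; offset = 121 + 19 - 1 = 139
Weekday index = (3 + 139) mod 7 = 2

Day of the week: Wednesday


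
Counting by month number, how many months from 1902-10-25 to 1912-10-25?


From October 1902 to October 1912
10 years * 12 = 120 months = 120

120 months


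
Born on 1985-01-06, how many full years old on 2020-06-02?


Birth: 1985-01-06
Reference: 2020-06-02
Year difference: 2020 - 1985 = 35

35 years old


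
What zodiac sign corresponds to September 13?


Date: September 13
Conventional tropical zodiac dates: Virgo from August 23 onward; Libra starts September 23
September 13 falls within the Virgo range

Virgo


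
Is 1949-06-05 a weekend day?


Anchor: Jan 1, 1949. With p = 1949 - 1 = 1948: (p + p//4 - p//100 + p//400) mod 7 = (1948 + 487 - 19 + 4) mod 7 = 2420 mod 7 = 5 -> Saturday (Mon=0 ... Sun=6)
Day of year: 156; offset = 155
Weekday index = (5 + 155) mod 7 = 6 -> Sunday
Weekend days: Saturday, Sunday

Yes


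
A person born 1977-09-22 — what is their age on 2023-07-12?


Birth: 1977-09-22
Reference: 2023-07-12
Year difference: 2023 - 1977 = 46
Birthday not yet reached in 2023, subtract 1

45 years old


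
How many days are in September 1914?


September 1914

30 days


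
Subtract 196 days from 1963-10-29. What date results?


Start: 1963-10-29, subtract 196 days
Back 29 days from October 29 reaches September 30, 1963 -> 167 left
September 1963 has 30 days -> back to August 31, 1963 -> 137 left
August 1963 has 31 days -> back to July 31, 1963 -> 106 left
July 1963 has 31 days -> back to June 30, 1963 -> 75 left
June 1963 has 30 days -> back to May 31, 1963 -> 45 left
May 1963 has 31 days -> back to April 30, 1963 -> 14 left
April 1963: 30 - 14 = 16 -> lands on April 16

Result: 1963-04-16


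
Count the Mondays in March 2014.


March 2014 has 31 days
Anchor: Jan 1, 2014. With p = 2014 - 1 = 2013: (p + p//4 - p//100 + p//400) mod 7 = (2013 + 503 - 20 + 5) mod 7 = 2501 mod 7 = 2 -> Wednesday (Mon=0 ... Sun=6)
Days before March (Jan-Feb): 59; March 1 index = (2 + 59) mod 7 = 5 -> Saturday
First Monday is March 3
Mondays: 3, 10, 17, 24, 31

5 Mondays


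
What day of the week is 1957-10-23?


Date: October 23, 1957
Anchor: Jan 1, 1957. With p = 1957 - 1 = 1956: (p + p//4 - p//100 + p//400) mod 7 = (1956 + 489 - 19 + 4) mod 7 = 2430 mod 7 = 1 -> Tuesday (Mon=0 ... Sun=6)
Days before October (Jan-Sep): 273; offset = 273 + 23 - 1 = 295
Weekday index = (1 + 295) mod 7 = 2

Day of the week: Wednesday


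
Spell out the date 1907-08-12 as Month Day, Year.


ISO 1907-08-12 parses as year=1907, month=08, day=12
Month 8 -> August

August 12, 1907


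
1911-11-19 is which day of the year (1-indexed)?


Date: November 19, 1911
Days in months 1 through 10: 304
Plus 19 days in November

Day of year: 323


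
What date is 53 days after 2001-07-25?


Start: 2001-07-25, add 53 days
July 2001 has 31 days: 31 - 25 = 6 days to July 31 -> 47 left
August 2001 has 31 days -> 16 left
September 2001: 16 <= 30 -> lands on September 16

Result: 2001-09-16


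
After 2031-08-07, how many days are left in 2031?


Day of year: 219 of 365
Remaining = 365 - 219

146 days


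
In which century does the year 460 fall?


Century = (year - 1) // 100 + 1
= (460 - 1) // 100 + 1
= 459 // 100 + 1
= 4 + 1

5th century


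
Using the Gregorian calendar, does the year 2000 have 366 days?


Gregorian leap year rule: divisible by 4, but not by 100, unless also by 400.
2000 is divisible by 400 -> leap year

Yes


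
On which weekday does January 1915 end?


January 1915 has 31 days
Anchor: Jan 1, 1915. With p = 1915 - 1 = 1914: (p + p//4 - p//100 + p//400) mod 7 = (1914 + 478 - 19 + 4) mod 7 = 2377 mod 7 = 4 -> Friday (Mon=0 ... Sun=6)
January 1 is the anchor itself -> Friday
Last day offset: 31 - 1 = 30 days
Weekday index = (4 + 30) mod 7 = 6

Sunday, January 31


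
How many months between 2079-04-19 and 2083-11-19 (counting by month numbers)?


From April 2079 to November 2083
4 years * 12 = 48 months, plus 7 months = 55

55 months


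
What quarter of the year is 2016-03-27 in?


Month: March (month 3)
Q1: Jan-Mar, Q2: Apr-Jun, Q3: Jul-Sep, Q4: Oct-Dec

Q1


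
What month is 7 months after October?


October is month 10
10 + 7 = 17; wrap: 17 - 12 = 5

May


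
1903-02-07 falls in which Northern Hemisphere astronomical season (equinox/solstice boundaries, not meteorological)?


Date: February 7
Astronomical Winter (approx.; exact equinox/solstice day varies by year): December 21 to March 19
February 7 falls within the Winter window

Winter


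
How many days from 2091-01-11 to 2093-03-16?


From 2091-01-11 to 2093-03-16
2091-01-11: day of year = 11
2093-03-16: days before March = 31 + 28 = 59 (2093 is not a leap year); day of year = 59 + 16 = 75
Rest of 2091: 365 - 11 = 354
Full years 2092 (366): 366
Total = 354 + 366 + 75 = 795

795 days


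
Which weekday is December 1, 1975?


Target: December 1, 1975
Anchor: Jan 1, 1975. With p = 1975 - 1 = 1974: (p + p//4 - p//100 + p//400) mod 7 = (1974 + 493 - 19 + 4) mod 7 = 2452 mod 7 = 2 -> Wednesday (Mon=0 ... Sun=6)
Days before December (Jan-Nov): 334 days
Weekday index = (2 + 334) mod 7 = 0

Monday


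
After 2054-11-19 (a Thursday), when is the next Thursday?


Current: Thursday
Target: Thursday
Days ahead: 7

Next Thursday: 2054-11-26


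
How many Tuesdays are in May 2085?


May 2085 has 31 days
Anchor: Jan 1, 2085. With p = 2085 - 1 = 2084: (p + p//4 - p//100 + p//400) mod 7 = (2084 + 521 - 20 + 5) mod 7 = 2590 mod 7 = 0 -> Monday (Mon=0 ... Sun=6)
Days before May (Jan-Apr): 120; May 1 index = (0 + 120) mod 7 = 1 -> Tuesday
First Tuesday is May 1
Tuesdays: 1, 8, 15, 22, 29

5 Tuesdays


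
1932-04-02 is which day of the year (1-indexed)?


Date: April 2, 1932
Days in months 1 through 3: 91
Plus 2 days in April

Day of year: 93


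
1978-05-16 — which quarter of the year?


Month: May (month 5)
Q1: Jan-Mar, Q2: Apr-Jun, Q3: Jul-Sep, Q4: Oct-Dec

Q2


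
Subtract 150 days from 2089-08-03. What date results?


Start: 2089-08-03, subtract 150 days
Back 3 days from August 3 reaches July 31, 2089 -> 147 left
July 2089 has 31 days -> back to June 30, 2089 -> 116 left
June 2089 has 30 days -> back to May 31, 2089 -> 86 left
May 2089 has 31 days -> back to April 30, 2089 -> 55 left
April 2089 has 30 days -> back to March 31, 2089 -> 25 left
March 2089: 31 - 25 = 6 -> lands on March 6

Result: 2089-03-06


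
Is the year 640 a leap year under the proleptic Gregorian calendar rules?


Gregorian leap year rule: divisible by 4, but not by 100, unless also by 400.
640 is divisible by 4 but not 100 -> leap year

Yes


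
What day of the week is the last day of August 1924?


August 1924 has 31 days
Anchor: Jan 1, 1924. With p = 1924 - 1 = 1923: (p + p//4 - p//100 + p//400) mod 7 = (1923 + 480 - 19 + 4) mod 7 = 2388 mod 7 = 1 -> Tuesday (Mon=0 ... Sun=6)
Days before August (Jan-Jul): 213; August 1 index = (1 + 213) mod 7 = 4 -> Friday
Last day offset: 31 - 1 = 30 days
Weekday index = (4 + 30) mod 7 = 6

Sunday, August 31


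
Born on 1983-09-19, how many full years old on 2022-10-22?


Birth: 1983-09-19
Reference: 2022-10-22
Year difference: 2022 - 1983 = 39

39 years old


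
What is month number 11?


Month 11 of 12

November


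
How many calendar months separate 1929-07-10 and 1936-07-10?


From July 1929 to July 1936
7 years * 12 = 84 months = 84

84 months


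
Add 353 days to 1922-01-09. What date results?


Start: 1922-01-09, add 353 days
January 1922 has 31 days: 31 - 9 = 22 days to January 31 -> 331 left
February 1922 has 28 days -> 303 left
March 1922 has 31 days -> 272 left
April 1922 has 30 days -> 242 left
May 1922 has 31 days -> 211 left
June 1922 has 30 days -> 181 left
July 1922 has 31 days -> 150 left
August 1922 has 31 days -> 119 left
September 1922 has 30 days -> 89 left
October 1922 has 31 days -> 58 left
November 1922 has 30 days -> 28 left
December 1922: 28 <= 31 -> lands on December 28

Result: 1922-12-28


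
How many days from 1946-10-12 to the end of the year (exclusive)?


Day of year: 285 of 365
Remaining = 365 - 285

80 days


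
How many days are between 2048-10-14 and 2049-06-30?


From 2048-10-14 to 2049-06-30
2048-10-14: days before October = 31 + 29 + 31 + 30 + 31 + 30 + 31 + 31 + 30 = 274 (2048 is a leap year); day of year = 274 + 14 = 288
2049-06-30: days before June = 31 + 28 + 31 + 30 + 31 = 151 (2049 is not a leap year); day of year = 151 + 30 = 181
Rest of 2048: 366 - 288 = 78
Total = 78 + 181 = 259

259 days


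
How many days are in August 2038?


August 2038

31 days


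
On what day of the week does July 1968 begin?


Target: July 1, 1968
Anchor: Jan 1, 1968. With p = 1968 - 1 = 1967: (p + p//4 - p//100 + p//400) mod 7 = (1967 + 491 - 19 + 4) mod 7 = 2443 mod 7 = 0 -> Monday (Mon=0 ... Sun=6)
Days before July (Jan-Jun): 182 days
Weekday index = (0 + 182) mod 7 = 0

Monday


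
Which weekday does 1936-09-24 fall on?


Date: September 24, 1936
Anchor: Jan 1, 1936. With p = 1936 - 1 = 1935: (p + p//4 - p//100 + p//400) mod 7 = (1935 + 483 - 19 + 4) mod 7 = 2403 mod 7 = 2 -> Wednesday (Mon=0 ... Sun=6)
Days before September (Jan-Aug): 244; offset = 244 + 24 - 1 = 267
Weekday index = (2 + 267) mod 7 = 3

Day of the week: Thursday


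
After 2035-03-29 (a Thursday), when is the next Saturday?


Current: Thursday
Target: Saturday
Days ahead: 2

Next Saturday: 2035-03-31


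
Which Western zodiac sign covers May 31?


Date: May 31
Conventional tropical zodiac dates: Gemini from May 21 onward; Cancer starts June 21
May 31 falls within the Gemini range

Gemini


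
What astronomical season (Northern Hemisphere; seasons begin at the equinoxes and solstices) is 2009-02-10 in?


Date: February 10
Astronomical Winter (approx.; exact equinox/solstice day varies by year): December 21 to March 19
February 10 falls within the Winter window

Winter


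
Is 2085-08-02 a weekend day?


Anchor: Jan 1, 2085. With p = 2085 - 1 = 2084: (p + p//4 - p//100 + p//400) mod 7 = (2084 + 521 - 20 + 5) mod 7 = 2590 mod 7 = 0 -> Monday (Mon=0 ... Sun=6)
Day of year: 214; offset = 213
Weekday index = (0 + 213) mod 7 = 3 -> Thursday
Weekend days: Saturday, Sunday

No


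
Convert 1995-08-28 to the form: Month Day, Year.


ISO 1995-08-28 parses as year=1995, month=08, day=28
Month 8 -> August

August 28, 1995


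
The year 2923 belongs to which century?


Century = (year - 1) // 100 + 1
= (2923 - 1) // 100 + 1
= 2922 // 100 + 1
= 29 + 1

30th century


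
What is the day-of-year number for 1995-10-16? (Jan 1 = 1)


Date: October 16, 1995
Days in months 1 through 9: 273
Plus 16 days in October

Day of year: 289


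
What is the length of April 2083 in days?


April 2083

30 days


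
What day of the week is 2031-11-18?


Date: November 18, 2031
Anchor: Jan 1, 2031. With p = 2031 - 1 = 2030: (p + p//4 - p//100 + p//400) mod 7 = (2030 + 507 - 20 + 5) mod 7 = 2522 mod 7 = 2 -> Wednesday (Mon=0 ... Sun=6)
Days before November (Jan-Oct): 304; offset = 304 + 18 - 1 = 321
Weekday index = (2 + 321) mod 7 = 1

Day of the week: Tuesday


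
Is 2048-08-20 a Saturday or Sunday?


Anchor: Jan 1, 2048. With p = 2048 - 1 = 2047: (p + p//4 - p//100 + p//400) mod 7 = (2047 + 511 - 20 + 5) mod 7 = 2543 mod 7 = 2 -> Wednesday (Mon=0 ... Sun=6)
Day of year: 233; offset = 232
Weekday index = (2 + 232) mod 7 = 3 -> Thursday
Weekend days: Saturday, Sunday

No


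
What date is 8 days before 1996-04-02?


Start: 1996-04-02, subtract 8 days
Back 2 days from April 2 reaches March 31, 1996 -> 6 left
March 1996: 31 - 6 = 25 -> lands on March 25

Result: 1996-03-25


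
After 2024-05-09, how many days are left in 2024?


Day of year: 130 of 366
Remaining = 366 - 130

236 days


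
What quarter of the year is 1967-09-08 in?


Month: September (month 9)
Q1: Jan-Mar, Q2: Apr-Jun, Q3: Jul-Sep, Q4: Oct-Dec

Q3


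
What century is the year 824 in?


Century = (year - 1) // 100 + 1
= (824 - 1) // 100 + 1
= 823 // 100 + 1
= 8 + 1

9th century


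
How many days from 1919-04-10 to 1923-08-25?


From 1919-04-10 to 1923-08-25
1919-04-10: days before April = 31 + 28 + 31 = 90 (1919 is not a leap year); day of year = 90 + 10 = 100
1923-08-25: days before August = 31 + 28 + 31 + 30 + 31 + 30 + 31 = 212 (1923 is not a leap year); day of year = 212 + 25 = 237
Rest of 1919: 365 - 100 = 265
Full years 1920 (366), 1921 (365), 1922 (365): 1096
Total = 265 + 1096 + 237 = 1598

1598 days


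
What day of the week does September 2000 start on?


Target: September 1, 2000
Anchor: Jan 1, 2000. With p = 2000 - 1 = 1999: (p + p//4 - p//100 + p//400) mod 7 = (1999 + 499 - 19 + 4) mod 7 = 2483 mod 7 = 5 -> Saturday (Mon=0 ... Sun=6)
Days before September (Jan-Aug): 244 days
Weekday index = (5 + 244) mod 7 = 4

Friday


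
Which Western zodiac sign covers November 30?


Date: November 30
Conventional tropical zodiac dates: Sagittarius from November 22 onward; Capricorn starts December 22
November 30 falls within the Sagittarius range

Sagittarius


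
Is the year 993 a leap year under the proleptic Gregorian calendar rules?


Gregorian leap year rule: divisible by 4, but not by 100, unless also by 400.
993 is not divisible by 4 -> not a leap year

No


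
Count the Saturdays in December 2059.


December 2059 has 31 days
Anchor: Jan 1, 2059. With p = 2059 - 1 = 2058: (p + p//4 - p//100 + p//400) mod 7 = (2058 + 514 - 20 + 5) mod 7 = 2557 mod 7 = 2 -> Wednesday (Mon=0 ... Sun=6)
Days before December (Jan-Nov): 334; December 1 index = (2 + 334) mod 7 = 0 -> Monday
First Saturday is December 6
Saturdays: 6, 13, 20, 27

4 Saturdays


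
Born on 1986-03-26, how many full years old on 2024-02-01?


Birth: 1986-03-26
Reference: 2024-02-01
Year difference: 2024 - 1986 = 38
Birthday not yet reached in 2024, subtract 1

37 years old


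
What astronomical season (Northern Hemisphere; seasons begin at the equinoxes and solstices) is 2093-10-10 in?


Date: October 10
Astronomical Autumn (approx.; exact equinox/solstice day varies by year): September 22 to December 20
October 10 falls within the Autumn window

Autumn


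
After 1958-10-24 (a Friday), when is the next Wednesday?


Current: Friday
Target: Wednesday
Days ahead: 5

Next Wednesday: 1958-10-29


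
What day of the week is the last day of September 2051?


September 2051 has 30 days
Anchor: Jan 1, 2051. With p = 2051 - 1 = 2050: (p + p//4 - p//100 + p//400) mod 7 = (2050 + 512 - 20 + 5) mod 7 = 2547 mod 7 = 6 -> Sunday (Mon=0 ... Sun=6)
Days before September (Jan-Aug): 243; September 1 index = (6 + 243) mod 7 = 4 -> Friday
Last day offset: 30 - 1 = 29 days
Weekday index = (4 + 29) mod 7 = 5

Saturday, September 30


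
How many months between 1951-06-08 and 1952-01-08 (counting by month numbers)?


From June 1951 to January 1952
1 year * 12 = 12 months, minus 5 months = 7

7 months


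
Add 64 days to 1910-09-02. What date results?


Start: 1910-09-02, add 64 days
September 1910 has 30 days: 30 - 2 = 28 days to September 30 -> 36 left
October 1910 has 31 days -> 5 left
November 1910: 5 <= 30 -> lands on November 5

Result: 1910-11-05


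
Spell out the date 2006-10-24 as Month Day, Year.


ISO 2006-10-24 parses as year=2006, month=10, day=24
Month 10 -> October

October 24, 2006


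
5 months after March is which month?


March is month 3
3 + 5 = 8

August


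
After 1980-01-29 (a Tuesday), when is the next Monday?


Current: Tuesday
Target: Monday
Days ahead: 6

Next Monday: 1980-02-04


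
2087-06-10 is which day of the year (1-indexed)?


Date: June 10, 2087
Days in months 1 through 5: 151
Plus 10 days in June

Day of year: 161


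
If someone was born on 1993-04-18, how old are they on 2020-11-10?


Birth: 1993-04-18
Reference: 2020-11-10
Year difference: 2020 - 1993 = 27

27 years old


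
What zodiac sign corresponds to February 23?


Date: February 23
Conventional tropical zodiac dates: Pisces from February 19 onward; Aries starts March 21
February 23 falls within the Pisces range

Pisces


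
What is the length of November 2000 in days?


November 2000

30 days


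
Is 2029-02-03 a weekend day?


Anchor: Jan 1, 2029. With p = 2029 - 1 = 2028: (p + p//4 - p//100 + p//400) mod 7 = (2028 + 507 - 20 + 5) mod 7 = 2520 mod 7 = 0 -> Monday (Mon=0 ... Sun=6)
Day of year: 34; offset = 33
Weekday index = (0 + 33) mod 7 = 5 -> Saturday
Weekend days: Saturday, Sunday

Yes


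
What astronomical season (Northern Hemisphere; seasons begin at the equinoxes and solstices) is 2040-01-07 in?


Date: January 7
Astronomical Winter (approx.; exact equinox/solstice day varies by year): December 21 to March 19
January 7 falls within the Winter window

Winter


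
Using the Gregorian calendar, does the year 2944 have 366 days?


Gregorian leap year rule: divisible by 4, but not by 100, unless also by 400.
2944 is divisible by 4 but not 100 -> leap year

Yes


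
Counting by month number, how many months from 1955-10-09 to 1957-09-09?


From October 1955 to September 1957
2 years * 12 = 24 months, minus 1 month = 23

23 months


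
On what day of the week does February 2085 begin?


Target: February 1, 2085
Anchor: Jan 1, 2085. With p = 2085 - 1 = 2084: (p + p//4 - p//100 + p//400) mod 7 = (2084 + 521 - 20 + 5) mod 7 = 2590 mod 7 = 0 -> Monday (Mon=0 ... Sun=6)
Days before February (Jan): 31 days
Weekday index = (0 + 31) mod 7 = 3

Thursday


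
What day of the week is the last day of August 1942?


August 1942 has 31 days
Anchor: Jan 1, 1942. With p = 1942 - 1 = 1941: (p + p//4 - p//100 + p//400) mod 7 = (1941 + 485 - 19 + 4) mod 7 = 2411 mod 7 = 3 -> Thursday (Mon=0 ... Sun=6)
Days before August (Jan-Jul): 212; August 1 index = (3 + 212) mod 7 = 5 -> Saturday
Last day offset: 31 - 1 = 30 days
Weekday index = (5 + 30) mod 7 = 0

Monday, August 31


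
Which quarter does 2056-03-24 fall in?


Month: March (month 3)
Q1: Jan-Mar, Q2: Apr-Jun, Q3: Jul-Sep, Q4: Oct-Dec

Q1


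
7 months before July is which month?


July is month 7
7 - 7 = 0; wrap: 0 + 12 = 12

December


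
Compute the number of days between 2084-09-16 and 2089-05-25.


From 2084-09-16 to 2089-05-25
2084-09-16: days before September = 31 + 29 + 31 + 30 + 31 + 30 + 31 + 31 = 244 (2084 is a leap year); day of year = 244 + 16 = 260
2089-05-25: days before May = 31 + 28 + 31 + 30 = 120 (2089 is not a leap year); day of year = 120 + 25 = 145
Rest of 2084: 366 - 260 = 106
Full years 2085 (365), 2086 (365), 2087 (365), 2088 (366): 1461
Total = 106 + 1461 + 145 = 1712

1712 days


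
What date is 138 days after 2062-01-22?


Start: 2062-01-22, add 138 days
January 2062 has 31 days: 31 - 22 = 9 days to January 31 -> 129 left
February 2062 has 28 days -> 101 left
March 2062 has 31 days -> 70 left
April 2062 has 30 days -> 40 left
May 2062 has 31 days -> 9 left
June 2062: 9 <= 30 -> lands on June 9

Result: 2062-06-09


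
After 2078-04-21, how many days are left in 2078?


Day of year: 111 of 365
Remaining = 365 - 111

254 days


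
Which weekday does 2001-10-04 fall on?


Date: October 4, 2001
Anchor: Jan 1, 2001. With p = 2001 - 1 = 2000: (p + p//4 - p//100 + p//400) mod 7 = (2000 + 500 - 20 + 5) mod 7 = 2485 mod 7 = 0 -> Monday (Mon=0 ... Sun=6)
Days before October (Jan-Sep): 273; offset = 273 + 4 - 1 = 276
Weekday index = (0 + 276) mod 7 = 3

Day of the week: Thursday


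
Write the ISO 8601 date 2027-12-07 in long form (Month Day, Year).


ISO 2027-12-07 parses as year=2027, month=12, day=07
Month 12 -> December

December 7, 2027


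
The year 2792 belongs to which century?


Century = (year - 1) // 100 + 1
= (2792 - 1) // 100 + 1
= 2791 // 100 + 1
= 27 + 1

28th century


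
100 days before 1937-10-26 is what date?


Start: 1937-10-26, subtract 100 days
Back 26 days from October 26 reaches September 30, 1937 -> 74 left
September 1937 has 30 days -> back to August 31, 1937 -> 44 left
August 1937 has 31 days -> back to July 31, 1937 -> 13 left
July 1937: 31 - 13 = 18 -> lands on July 18

Result: 1937-07-18


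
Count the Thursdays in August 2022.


August 2022 has 31 days
Anchor: Jan 1, 2022. With p = 2022 - 1 = 2021: (p + p//4 - p//100 + p//400) mod 7 = (2021 + 505 - 20 + 5) mod 7 = 2511 mod 7 = 5 -> Saturday (Mon=0 ... Sun=6)
Days before August (Jan-Jul): 212; August 1 index = (5 + 212) mod 7 = 0 -> Monday
First Thursday is August 4
Thursdays: 4, 11, 18, 25

4 Thursdays


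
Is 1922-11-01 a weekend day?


Anchor: Jan 1, 1922. With p = 1922 - 1 = 1921: (p + p//4 - p//100 + p//400) mod 7 = (1921 + 480 - 19 + 4) mod 7 = 2386 mod 7 = 6 -> Sunday (Mon=0 ... Sun=6)
Day of year: 305; offset = 304
Weekday index = (6 + 304) mod 7 = 2 -> Wednesday
Weekend days: Saturday, Sunday

No


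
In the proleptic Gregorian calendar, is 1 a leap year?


Gregorian leap year rule: divisible by 4, but not by 100, unless also by 400.
1 is not divisible by 4 -> not a leap year

No


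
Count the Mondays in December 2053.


December 2053 has 31 days
Anchor: Jan 1, 2053. With p = 2053 - 1 = 2052: (p + p//4 - p//100 + p//400) mod 7 = (2052 + 513 - 20 + 5) mod 7 = 2550 mod 7 = 2 -> Wednesday (Mon=0 ... Sun=6)
Days before December (Jan-Nov): 334; December 1 index = (2 + 334) mod 7 = 0 -> Monday
First Monday is December 1
Mondays: 1, 8, 15, 22, 29

5 Mondays


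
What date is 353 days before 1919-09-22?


Start: 1919-09-22, subtract 353 days
Back 22 days from September 22 reaches August 31, 1919 -> 331 left
August 1919 has 31 days -> back to July 31, 1919 -> 300 left
July 1919 has 31 days -> back to June 30, 1919 -> 269 left
June 1919 has 30 days -> back to May 31, 1919 -> 239 left
May 1919 has 31 days -> back to April 30, 1919 -> 208 left
April 1919 has 30 days -> back to March 31, 1919 -> 178 left
March 1919 has 31 days -> back to February 28, 1919 -> 147 left
February 1919 has 28 days -> back to January 31, 1919 -> 119 left
January 1919 has 31 days -> back to December 31, 1918 -> 88 left
December 1918 has 31 days -> back to November 30, 1918 -> 57 left
November 1918 has 30 days -> back to October 31, 1918 -> 27 left
October 1918: 31 - 27 = 4 -> lands on October 4

Result: 1918-10-04


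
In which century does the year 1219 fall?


Century = (year - 1) // 100 + 1
= (1219 - 1) // 100 + 1
= 1218 // 100 + 1
= 12 + 1

13th century


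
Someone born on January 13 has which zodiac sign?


Date: January 13
Conventional tropical zodiac dates: Capricorn from December 22 onward; Aquarius starts January 20
January 13 falls within the Capricorn range

Capricorn


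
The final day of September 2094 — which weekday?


September 2094 has 30 days
Anchor: Jan 1, 2094. With p = 2094 - 1 = 2093: (p + p//4 - p//100 + p//400) mod 7 = (2093 + 523 - 20 + 5) mod 7 = 2601 mod 7 = 4 -> Friday (Mon=0 ... Sun=6)
Days before September (Jan-Aug): 243; September 1 index = (4 + 243) mod 7 = 2 -> Wednesday
Last day offset: 30 - 1 = 29 days
Weekday index = (2 + 29) mod 7 = 3

Thursday, September 30


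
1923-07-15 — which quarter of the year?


Month: July (month 7)
Q1: Jan-Mar, Q2: Apr-Jun, Q3: Jul-Sep, Q4: Oct-Dec

Q3


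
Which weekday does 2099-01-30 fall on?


Date: January 30, 2099
Anchor: Jan 1, 2099. With p = 2099 - 1 = 2098: (p + p//4 - p//100 + p//400) mod 7 = (2098 + 524 - 20 + 5) mod 7 = 2607 mod 7 = 3 -> Thursday (Mon=0 ... Sun=6)
Days into year = 30 - 1 = 29
Weekday index = (3 + 29) mod 7 = 4

Day of the week: Friday


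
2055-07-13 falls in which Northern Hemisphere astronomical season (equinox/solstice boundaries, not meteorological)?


Date: July 13
Astronomical Summer (approx.; exact equinox/solstice day varies by year): June 21 to September 21
July 13 falls within the Summer window

Summer


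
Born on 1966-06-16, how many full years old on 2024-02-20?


Birth: 1966-06-16
Reference: 2024-02-20
Year difference: 2024 - 1966 = 58
Birthday not yet reached in 2024, subtract 1

57 years old


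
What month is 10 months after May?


May is month 5
5 + 10 = 15; wrap: 15 - 12 = 3

March


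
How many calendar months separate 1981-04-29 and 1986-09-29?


From April 1981 to September 1986
5 years * 12 = 60 months, plus 5 months = 65

65 months
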